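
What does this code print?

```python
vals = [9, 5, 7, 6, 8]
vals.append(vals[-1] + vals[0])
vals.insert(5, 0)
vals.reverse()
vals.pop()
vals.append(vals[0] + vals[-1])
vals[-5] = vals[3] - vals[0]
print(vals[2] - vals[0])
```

-28

append vals[-1]+vals[0] = 8+9 = 17 → [9, 5, 7, 6, 8, 17]
insert 0 at 5 → [9, 5, 7, 6, 8, 0, 17]
reverse → [17, 0, 8, 6, 7, 5, 9]
pop() removes 9 → [17, 0, 8, 6, 7, 5]
append vals[0]+vals[-1] = 17+5 = 22 → [17, 0, 8, 6, 7, 5, 22]
vals[-5] = vals[3]-vals[0] = 6-17 = -11 → [17, 0, -11, 6, 7, 5, 22]
vals[2]-vals[0] = (-11)-17 = -28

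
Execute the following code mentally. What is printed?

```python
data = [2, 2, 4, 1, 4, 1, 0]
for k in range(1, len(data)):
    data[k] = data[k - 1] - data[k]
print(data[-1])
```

-10

k=1: data[1] = 2-2 = 0 → [2, 0, 4, 1, 4, 1, 0]
k=2: data[2] = 0-4 = -4 → [2, 0, -4, 1, 4, 1, 0]
k=3: data[3] = (-4)-1 = -5 → [2, 0, -4, -5, 4, 1, 0]
k=4: data[4] = (-5)-4 = -9 → [2, 0, -4, -5, -9, 1, 0]
k=5: data[5] = (-9)-1 = -10 → [2, 0, -4, -5, -9, -10, 0]
k=6: data[6] = (-10)-0 = -10 → [2, 0, -4, -5, -9, -10, -10]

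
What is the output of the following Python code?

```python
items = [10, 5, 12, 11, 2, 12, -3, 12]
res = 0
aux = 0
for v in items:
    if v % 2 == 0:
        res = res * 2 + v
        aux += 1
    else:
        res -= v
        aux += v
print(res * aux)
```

v=10: even, res = 0*2+10 = 10; aux=1
v=5: not even, res = 10-5 = 5; aux=6
v=12: even, res = 5*2+12 = 22; aux=7
v=11: not even, res = 22-11 = 11; aux=18
v=2: even, res = 11*2+2 = 24; aux=19
v=12: even, res = 24*2+12 = 60; aux=20
v=-3: not even, res = 60-(-3) = 63; aux=17
v=12: even, res = 63*2+12 = 138; aux=18
res*aux = 138*18 = 2484

2484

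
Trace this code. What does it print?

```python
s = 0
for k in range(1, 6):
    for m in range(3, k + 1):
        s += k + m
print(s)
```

k=3,m=3: s = 0+6 = 6
k=4,m=3: s = 6+7 = 13
k=4,m=4: s = 13+8 = 21
k=5,m=3: s = 21+8 = 29
k=5,m=4: s = 29+9 = 38
k=5,m=5: s = 38+10 = 48

48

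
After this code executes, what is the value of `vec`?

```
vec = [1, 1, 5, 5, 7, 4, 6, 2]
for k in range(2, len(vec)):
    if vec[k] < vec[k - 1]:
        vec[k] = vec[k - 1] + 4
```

k=2: 5>=1, unchanged → [1, 1, 5, 5, 7, 4, 6, 2]
k=3: 5>=5, unchanged → [1, 1, 5, 5, 7, 4, 6, 2]
k=4: 7>=5, unchanged → [1, 1, 5, 5, 7, 4, 6, 2]
k=5: 4<7, vec[5] = 7+4 = 11 → [1, 1, 5, 5, 7, 11, 6, 2]
k=6: 6<11, vec[6] = 11+4 = 15 → [1, 1, 5, 5, 7, 11, 15, 2]
k=7: 2<15, vec[7] = 15+4 = 19 → [1, 1, 5, 5, 7, 11, 15, 19]

[1, 1, 5, 5, 7, 11, 15, 19]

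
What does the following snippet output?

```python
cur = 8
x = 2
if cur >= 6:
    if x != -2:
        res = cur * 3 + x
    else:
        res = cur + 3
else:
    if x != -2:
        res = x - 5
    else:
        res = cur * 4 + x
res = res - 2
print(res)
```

24

cur=8, x=2
cur >= 6 is True; x != -2 is True
→ res = cur * 3 + x = 26
res = 26-2 = 24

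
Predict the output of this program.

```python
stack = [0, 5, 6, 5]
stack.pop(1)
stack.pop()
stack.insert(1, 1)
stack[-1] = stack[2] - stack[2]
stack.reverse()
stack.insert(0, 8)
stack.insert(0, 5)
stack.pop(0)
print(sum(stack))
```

9

pop(1) removes 5 → [0, 6, 5]
pop() removes 5 → [0, 6]
insert 1 at 1 → [0, 1, 6]
stack[-1] = stack[2]-stack[2] = 6-6 = 0 → [0, 1, 0]
reverse → [0, 1, 0]
insert 8 at 0 → [8, 0, 1, 0]
insert 5 at 0 → [5, 8, 0, 1, 0]
pop(0) removes 5 → [8, 0, 1, 0]
sum = 9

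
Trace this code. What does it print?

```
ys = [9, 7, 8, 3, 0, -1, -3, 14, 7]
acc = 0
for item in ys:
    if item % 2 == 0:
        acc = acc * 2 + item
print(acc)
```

46

item=9: not even
item=7: not even
item=8: even, acc = 0*2+8 = 8
item=3: not even
item=0: even, acc = 8*2+0 = 16
item=-1: not even
item=-3: not even
item=14: even, acc = 16*2+14 = 46
item=7: not even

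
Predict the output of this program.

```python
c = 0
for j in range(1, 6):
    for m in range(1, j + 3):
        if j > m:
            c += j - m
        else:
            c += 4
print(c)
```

80

j=1,m=1: not 1>1, c = 0+4 = 4
j=1,m=2: not 1>2, c = 4+4 = 8
j=1,m=3: not 1>3, c = 8+4 = 12
j=2,m=1: 2>1, c = 12+1 = 13
j=2,m=2: not 2>2, c = 13+4 = 17
j=2,m=3: not 2>3, c = 17+4 = 21
j=2,m=4: not 2>4, c = 21+4 = 25
j=3,m=1: 3>1, c = 25+2 = 27
j=3,m=2: 3>2, c = 27+1 = 28
j=3,m=3: not 3>3, c = 28+4 = 32
j=3,m=4: not 3>4, c = 32+4 = 36
j=3,m=5: not 3>5, c = 36+4 = 40
j=4,m=1: 4>1, c = 40+3 = 43
j=4,m=2: 4>2, c = 43+2 = 45
j=4,m=3: 4>3, c = 45+1 = 46
j=4,m=4: not 4>4, c = 46+4 = 50
j=4,m=5: not 4>5, c = 50+4 = 54
j=4,m=6: not 4>6, c = 54+4 = 58
j=5,m=1: 5>1, c = 58+4 = 62
j=5,m=2: 5>2, c = 62+3 = 65
j=5,m=3: 5>3, c = 65+2 = 67
j=5,m=4: 5>4, c = 67+1 = 68
j=5,m=5: not 5>5, c = 68+4 = 72
j=5,m=6: not 5>6, c = 72+4 = 76
j=5,m=7: not 5>7, c = 76+4 = 80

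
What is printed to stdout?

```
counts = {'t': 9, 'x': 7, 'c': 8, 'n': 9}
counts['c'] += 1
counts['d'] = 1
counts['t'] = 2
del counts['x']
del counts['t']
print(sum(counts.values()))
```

counts['c'] = 8+1 = 9 → {'t': 9, 'x': 7, 'c': 9, 'n': 9}
counts['d'] = 1 → {'t': 9, 'x': 7, 'c': 9, 'n': 9, 'd': 1}
counts['t'] = 2 → {'t': 2, 'x': 7, 'c': 9, 'n': 9, 'd': 1}
del 'x' → {'t': 2, 'c': 9, 'n': 9, 'd': 1}
del 't' → {'c': 9, 'n': 9, 'd': 1}
sum of values = 19

19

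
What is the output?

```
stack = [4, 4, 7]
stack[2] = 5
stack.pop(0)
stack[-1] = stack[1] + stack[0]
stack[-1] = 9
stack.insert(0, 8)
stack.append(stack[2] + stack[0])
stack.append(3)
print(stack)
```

[8, 4, 9, 17, 3]

stack[2] = 5 → [4, 4, 5]
pop(0) removes 4 → [4, 5]
stack[-1] = stack[1]+stack[0] = 5+4 = 9 → [4, 9]
stack[-1] = 9 → [4, 9]
insert 8 at 0 → [8, 4, 9]
append stack[2]+stack[0] = 9+8 = 17 → [8, 4, 9, 17]
append 3 → [8, 4, 9, 17, 3]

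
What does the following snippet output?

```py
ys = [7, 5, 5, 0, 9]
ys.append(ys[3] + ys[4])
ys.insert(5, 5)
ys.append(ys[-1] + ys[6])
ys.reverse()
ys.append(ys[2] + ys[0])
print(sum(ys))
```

81

append ys[3]+ys[4] = 0+9 = 9 → [7, 5, 5, 0, 9, 9]
insert 5 at 5 → [7, 5, 5, 0, 9, 5, 9]
append ys[-1]+ys[6] = 9+9 = 18 → [7, 5, 5, 0, 9, 5, 9, 18]
reverse → [18, 9, 5, 9, 0, 5, 5, 7]
append ys[2]+ys[0] = 5+18 = 23 → [18, 9, 5, 9, 0, 5, 5, 7, 23]
sum = 81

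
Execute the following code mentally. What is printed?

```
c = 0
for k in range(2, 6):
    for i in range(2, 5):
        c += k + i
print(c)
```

78

k=2,i=2: c = 0+4 = 4
k=2,i=3: c = 4+5 = 9
k=2,i=4: c = 9+6 = 15
k=3,i=2: c = 15+5 = 20
k=3,i=3: c = 20+6 = 26
k=3,i=4: c = 26+7 = 33
k=4,i=2: c = 33+6 = 39
k=4,i=3: c = 39+7 = 46
k=4,i=4: c = 46+8 = 54
k=5,i=2: c = 54+7 = 61
k=5,i=3: c = 61+8 = 69
k=5,i=4: c = 69+9 = 78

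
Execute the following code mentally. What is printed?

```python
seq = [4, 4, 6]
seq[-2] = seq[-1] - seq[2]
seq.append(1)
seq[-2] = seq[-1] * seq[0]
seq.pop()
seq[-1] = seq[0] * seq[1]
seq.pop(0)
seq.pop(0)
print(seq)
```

seq[-2] = seq[-1]-seq[2] = 6-6 = 0 → [4, 0, 6]
append 1 → [4, 0, 6, 1]
seq[-2] = seq[-1]*seq[0] = 1*4 = 4 → [4, 0, 4, 1]
pop() removes 1 → [4, 0, 4]
seq[-1] = seq[0]*seq[1] = 4*0 = 0 → [4, 0, 0]
pop(0) removes 4 → [0, 0]
pop(0) removes 0 → [0]

[0]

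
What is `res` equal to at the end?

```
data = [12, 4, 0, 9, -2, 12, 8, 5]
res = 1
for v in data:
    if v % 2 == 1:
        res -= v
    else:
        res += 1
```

v=12: not odd, res = 1+1 = 2
v=4: not odd, res = 2+1 = 3
v=0: not odd, res = 3+1 = 4
v=9: odd, res = 4-9 = -5
v=-2: not odd, res = (-5)+1 = -4
v=12: not odd, res = (-4)+1 = -3
v=8: not odd, res = (-3)+1 = -2
v=5: odd, res = (-2)-5 = -7

-7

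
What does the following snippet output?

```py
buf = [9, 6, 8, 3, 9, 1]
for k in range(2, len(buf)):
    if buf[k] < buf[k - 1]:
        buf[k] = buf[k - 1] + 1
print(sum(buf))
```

k=2: 8>=6, unchanged → [9, 6, 8, 3, 9, 1]
k=3: 3<8, buf[3] = 8+1 = 9 → [9, 6, 8, 9, 9, 1]
k=4: 9>=9, unchanged → [9, 6, 8, 9, 9, 1]
k=5: 1<9, buf[5] = 9+1 = 10 → [9, 6, 8, 9, 9, 10]
sum = 51

51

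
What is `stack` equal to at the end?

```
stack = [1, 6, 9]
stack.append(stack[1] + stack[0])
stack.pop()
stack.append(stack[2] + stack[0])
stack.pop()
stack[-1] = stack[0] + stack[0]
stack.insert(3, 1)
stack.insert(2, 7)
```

append stack[1]+stack[0] = 6+1 = 7 → [1, 6, 9, 7]
pop() removes 7 → [1, 6, 9]
append stack[2]+stack[0] = 9+1 = 10 → [1, 6, 9, 10]
pop() removes 10 → [1, 6, 9]
stack[-1] = stack[0]+stack[0] = 1+1 = 2 → [1, 6, 2]
insert 1 at 3 → [1, 6, 2, 1]
insert 7 at 2 → [1, 6, 7, 2, 1]

[1, 6, 7, 2, 1]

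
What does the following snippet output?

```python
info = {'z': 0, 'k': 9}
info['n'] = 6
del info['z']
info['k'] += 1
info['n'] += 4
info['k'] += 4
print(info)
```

info['n'] = 6 → {'z': 0, 'k': 9, 'n': 6}
del 'z' → {'k': 9, 'n': 6}
info['k'] = 9+1 = 10 → {'k': 10, 'n': 6}
info['n'] = 6+4 = 10 → {'k': 10, 'n': 10}
info['k'] = 10+4 = 14 → {'k': 14, 'n': 10}

{'k': 14, 'n': 10}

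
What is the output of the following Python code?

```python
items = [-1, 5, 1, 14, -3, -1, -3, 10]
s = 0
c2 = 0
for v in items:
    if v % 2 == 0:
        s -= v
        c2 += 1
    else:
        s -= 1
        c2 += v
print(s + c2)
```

v=-1: not even, s = 0-1 = -1; c2=-1
v=5: not even, s = (-1)-1 = -2; c2=4
v=1: not even, s = (-2)-1 = -3; c2=5
v=14: even, s = (-3)-14 = -17; c2=6
v=-3: not even, s = (-17)-1 = -18; c2=3
v=-1: not even, s = (-18)-1 = -19; c2=2
v=-3: not even, s = (-19)-1 = -20; c2=-1
v=10: even, s = (-20)-10 = -30; c2=0
s+c2 = (-30)+0 = -30

-30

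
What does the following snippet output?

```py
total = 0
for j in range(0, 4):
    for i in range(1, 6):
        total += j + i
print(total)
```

j=0,i=1: total = 0+1 = 1
j=0,i=2: total = 1+2 = 3
j=0,i=3: total = 3+3 = 6
j=0,i=4: total = 6+4 = 10
j=0,i=5: total = 10+5 = 15
j=1,i=1: total = 15+2 = 17
j=1,i=2: total = 17+3 = 20
j=1,i=3: total = 20+4 = 24
j=1,i=4: total = 24+5 = 29
j=1,i=5: total = 29+6 = 35
j=2,i=1: total = 35+3 = 38
j=2,i=2: total = 38+4 = 42
j=2,i=3: total = 42+5 = 47
j=2,i=4: total = 47+6 = 53
j=2,i=5: total = 53+7 = 60
j=3,i=1: total = 60+4 = 64
j=3,i=2: total = 64+5 = 69
j=3,i=3: total = 69+6 = 75
j=3,i=4: total = 75+7 = 82
j=3,i=5: total = 82+8 = 90

90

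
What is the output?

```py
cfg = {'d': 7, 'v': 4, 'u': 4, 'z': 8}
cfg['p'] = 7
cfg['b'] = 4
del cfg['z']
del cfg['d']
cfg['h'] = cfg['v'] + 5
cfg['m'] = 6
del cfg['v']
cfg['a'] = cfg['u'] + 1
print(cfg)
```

cfg['p'] = 7 → {'d': 7, 'v': 4, 'u': 4, 'z': 8, 'p': 7}
cfg['b'] = 4 → {'d': 7, 'v': 4, 'u': 4, 'z': 8, 'p': 7, 'b': 4}
del 'z' → {'d': 7, 'v': 4, 'u': 4, 'p': 7, 'b': 4}
del 'd' → {'v': 4, 'u': 4, 'p': 7, 'b': 4}
cfg['h'] = cfg['v']+5 = 9 → {'v': 4, 'u': 4, 'p': 7, 'b': 4, 'h': 9}
cfg['m'] = 6 → {'v': 4, 'u': 4, 'p': 7, 'b': 4, 'h': 9, 'm': 6}
del 'v' → {'u': 4, 'p': 7, 'b': 4, 'h': 9, 'm': 6}
cfg['a'] = cfg['u']+1 = 5 → {'u': 4, 'p': 7, 'b': 4, 'h': 9, 'm': 6, 'a': 5}

{'u': 4, 'p': 7, 'b': 4, 'h': 9, 'm': 6, 'a': 5}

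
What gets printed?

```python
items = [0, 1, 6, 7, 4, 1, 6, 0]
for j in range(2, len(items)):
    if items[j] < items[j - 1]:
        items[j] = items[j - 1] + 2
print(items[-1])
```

15

j=2: 6>=1, unchanged → [0, 1, 6, 7, 4, 1, 6, 0]
j=3: 7>=6, unchanged → [0, 1, 6, 7, 4, 1, 6, 0]
j=4: 4<7, items[4] = 7+2 = 9 → [0, 1, 6, 7, 9, 1, 6, 0]
j=5: 1<9, items[5] = 9+2 = 11 → [0, 1, 6, 7, 9, 11, 6, 0]
j=6: 6<11, items[6] = 11+2 = 13 → [0, 1, 6, 7, 9, 11, 13, 0]
j=7: 0<13, items[7] = 13+2 = 15 → [0, 1, 6, 7, 9, 11, 13, 15]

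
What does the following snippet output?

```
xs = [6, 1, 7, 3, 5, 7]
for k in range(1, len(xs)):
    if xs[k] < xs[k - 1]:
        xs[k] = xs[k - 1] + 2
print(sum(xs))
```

k=1: 1<6, xs[1] = 6+2 = 8 → [6, 8, 7, 3, 5, 7]
k=2: 7<8, xs[2] = 8+2 = 10 → [6, 8, 10, 3, 5, 7]
k=3: 3<10, xs[3] = 10+2 = 12 → [6, 8, 10, 12, 5, 7]
k=4: 5<12, xs[4] = 12+2 = 14 → [6, 8, 10, 12, 14, 7]
k=5: 7<14, xs[5] = 14+2 = 16 → [6, 8, 10, 12, 14, 16]
sum = 66

66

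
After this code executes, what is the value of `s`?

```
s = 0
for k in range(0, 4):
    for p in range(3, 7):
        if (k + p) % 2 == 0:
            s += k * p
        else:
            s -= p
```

k=0,p=3: odd sum, s = 0-3 = -3
k=0,p=4: even sum, s = (-3)+0 = -3
k=0,p=5: odd sum, s = (-3)-5 = -8
k=0,p=6: even sum, s = (-8)+0 = -8
k=1,p=3: even sum, s = (-8)+3 = -5
k=1,p=4: odd sum, s = (-5)-4 = -9
k=1,p=5: even sum, s = (-9)+5 = -4
k=1,p=6: odd sum, s = (-4)-6 = -10
k=2,p=3: odd sum, s = (-10)-3 = -13
k=2,p=4: even sum, s = (-13)+8 = -5
k=2,p=5: odd sum, s = (-5)-5 = -10
k=2,p=6: even sum, s = (-10)+12 = 2
k=3,p=3: even sum, s = 2+9 = 11
k=3,p=4: odd sum, s = 11-4 = 7
k=3,p=5: even sum, s = 7+15 = 22
k=3,p=6: odd sum, s = 22-6 = 16

16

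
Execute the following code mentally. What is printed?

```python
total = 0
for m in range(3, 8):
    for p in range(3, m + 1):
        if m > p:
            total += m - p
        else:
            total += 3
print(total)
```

m=3,p=3: not 3>3, total = 0+3 = 3
m=4,p=3: 4>3, total = 3+1 = 4
m=4,p=4: not 4>4, total = 4+3 = 7
m=5,p=3: 5>3, total = 7+2 = 9
m=5,p=4: 5>4, total = 9+1 = 10
m=5,p=5: not 5>5, total = 10+3 = 13
m=6,p=3: 6>3, total = 13+3 = 16
m=6,p=4: 6>4, total = 16+2 = 18
m=6,p=5: 6>5, total = 18+1 = 19
m=6,p=6: not 6>6, total = 19+3 = 22
m=7,p=3: 7>3, total = 22+4 = 26
m=7,p=4: 7>4, total = 26+3 = 29
m=7,p=5: 7>5, total = 29+2 = 31
m=7,p=6: 7>6, total = 31+1 = 32
m=7,p=7: not 7>7, total = 32+3 = 35

35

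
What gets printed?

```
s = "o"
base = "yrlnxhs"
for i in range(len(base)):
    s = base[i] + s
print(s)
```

shxnlryo

i=0: prepend 'y' → 'yo'
i=1: prepend 'r' → 'ryo'
i=2: prepend 'l' → 'lryo'
i=3: prepend 'n' → 'nlryo'
i=4: prepend 'x' → 'xnlryo'
i=5: prepend 'h' → 'hxnlryo'
i=6: prepend 's' → 'shxnlryo'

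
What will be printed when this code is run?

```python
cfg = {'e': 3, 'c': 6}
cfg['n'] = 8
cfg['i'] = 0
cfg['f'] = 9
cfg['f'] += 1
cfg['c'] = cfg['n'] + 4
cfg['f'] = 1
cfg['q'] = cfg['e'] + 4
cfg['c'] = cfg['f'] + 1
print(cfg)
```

{'e': 3, 'c': 2, 'n': 8, 'i': 0, 'f': 1, 'q': 7}

cfg['n'] = 8 → {'e': 3, 'c': 6, 'n': 8}
cfg['i'] = 0 → {'e': 3, 'c': 6, 'n': 8, 'i': 0}
cfg['f'] = 9 → {'e': 3, 'c': 6, 'n': 8, 'i': 0, 'f': 9}
cfg['f'] = 9+1 = 10 → {'e': 3, 'c': 6, 'n': 8, 'i': 0, 'f': 10}
cfg['c'] = cfg['n']+4 = 12 → {'e': 3, 'c': 12, 'n': 8, 'i': 0, 'f': 10}
cfg['f'] = 1 → {'e': 3, 'c': 12, 'n': 8, 'i': 0, 'f': 1}
cfg['q'] = cfg['e']+4 = 7 → {'e': 3, 'c': 12, 'n': 8, 'i': 0, 'f': 1, 'q': 7}
cfg['c'] = cfg['f']+1 = 2 → {'e': 3, 'c': 2, 'n': 8, 'i': 0, 'f': 1, 'q': 7}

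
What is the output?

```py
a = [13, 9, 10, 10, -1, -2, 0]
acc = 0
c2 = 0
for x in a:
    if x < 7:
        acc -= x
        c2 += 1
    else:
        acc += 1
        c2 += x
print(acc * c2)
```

315

x=13: not <7, acc = 0+1 = 1; c2=13
x=9: not <7, acc = 1+1 = 2; c2=22
x=10: not <7, acc = 2+1 = 3; c2=32
x=10: not <7, acc = 3+1 = 4; c2=42
x=-1: <7, acc = 4-(-1) = 5; c2=43
x=-2: <7, acc = 5-(-2) = 7; c2=44
x=0: <7, acc = 7-0 = 7; c2=45
acc*c2 = 7*45 = 315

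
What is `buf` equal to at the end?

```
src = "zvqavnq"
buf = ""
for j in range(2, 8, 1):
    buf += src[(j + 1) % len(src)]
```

j=2: add src[3]='a' → 'a'
j=3: add src[4]='v' → 'av'
j=4: add src[5]='n' → 'avn'
j=5: add src[6]='q' → 'avnq'
j=6: add src[0]='z' → 'avnqz'
j=7: add src[1]='v' → 'avnqzv'

'avnqzv'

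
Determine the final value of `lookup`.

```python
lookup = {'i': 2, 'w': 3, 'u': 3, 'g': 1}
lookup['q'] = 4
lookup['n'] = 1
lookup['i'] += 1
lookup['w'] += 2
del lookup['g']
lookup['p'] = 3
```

{'i': 3, 'w': 5, 'u': 3, 'q': 4, 'n': 1, 'p': 3}

lookup['q'] = 4 → {'i': 2, 'w': 3, 'u': 3, 'g': 1, 'q': 4}
lookup['n'] = 1 → {'i': 2, 'w': 3, 'u': 3, 'g': 1, 'q': 4, 'n': 1}
lookup['i'] = 2+1 = 3 → {'i': 3, 'w': 3, 'u': 3, 'g': 1, 'q': 4, 'n': 1}
lookup['w'] = 3+2 = 5 → {'i': 3, 'w': 5, 'u': 3, 'g': 1, 'q': 4, 'n': 1}
del 'g' → {'i': 3, 'w': 5, 'u': 3, 'q': 4, 'n': 1}
lookup['p'] = 3 → {'i': 3, 'w': 5, 'u': 3, 'q': 4, 'n': 1, 'p': 3}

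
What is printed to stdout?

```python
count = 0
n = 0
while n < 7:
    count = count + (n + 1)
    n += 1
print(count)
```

28

n=0: count = 0+1 = 1
n=1: count = 1+2 = 3
n=2: count = 3+3 = 6
n=3: count = 6+4 = 10
n=4: count = 10+5 = 15
n=5: count = 15+6 = 21
n=6: count = 21+7 = 28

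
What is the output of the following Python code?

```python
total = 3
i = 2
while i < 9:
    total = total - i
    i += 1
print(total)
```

i=2: total = 3-2 = 1
i=3: total = 1-3 = -2
i=4: total = (-2)-4 = -6
i=5: total = (-6)-5 = -11
i=6: total = (-11)-6 = -17
i=7: total = (-17)-7 = -24
i=8: total = (-24)-8 = -32

-32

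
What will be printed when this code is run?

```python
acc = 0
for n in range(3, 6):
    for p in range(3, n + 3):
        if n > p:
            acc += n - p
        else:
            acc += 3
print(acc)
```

n=3,p=3: not 3>3, acc = 0+3 = 3
n=3,p=4: not 3>4, acc = 3+3 = 6
n=3,p=5: not 3>5, acc = 6+3 = 9
n=4,p=3: 4>3, acc = 9+1 = 10
n=4,p=4: not 4>4, acc = 10+3 = 13
n=4,p=5: not 4>5, acc = 13+3 = 16
n=4,p=6: not 4>6, acc = 16+3 = 19
n=5,p=3: 5>3, acc = 19+2 = 21
n=5,p=4: 5>4, acc = 21+1 = 22
n=5,p=5: not 5>5, acc = 22+3 = 25
n=5,p=6: not 5>6, acc = 25+3 = 28
n=5,p=7: not 5>7, acc = 28+3 = 31

31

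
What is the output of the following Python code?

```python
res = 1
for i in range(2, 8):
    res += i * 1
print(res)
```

i=2: res = 1+2*1 = 3
i=3: res = 3+3*1 = 6
i=4: res = 6+4*1 = 10
i=5: res = 10+5*1 = 15
i=6: res = 15+6*1 = 21
i=7: res = 21+7*1 = 28

28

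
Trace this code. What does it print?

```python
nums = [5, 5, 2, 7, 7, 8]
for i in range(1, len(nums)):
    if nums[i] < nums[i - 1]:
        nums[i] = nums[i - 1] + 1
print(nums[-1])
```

8

i=1: 5>=5, unchanged → [5, 5, 2, 7, 7, 8]
i=2: 2<5, nums[2] = 5+1 = 6 → [5, 5, 6, 7, 7, 8]
i=3: 7>=6, unchanged → [5, 5, 6, 7, 7, 8]
i=4: 7>=7, unchanged → [5, 5, 6, 7, 7, 8]
i=5: 8>=7, unchanged → [5, 5, 6, 7, 7, 8]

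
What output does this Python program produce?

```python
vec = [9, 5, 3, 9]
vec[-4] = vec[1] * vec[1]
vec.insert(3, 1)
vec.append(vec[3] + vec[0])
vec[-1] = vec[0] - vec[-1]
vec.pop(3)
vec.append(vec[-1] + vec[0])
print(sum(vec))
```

65

vec[-4] = vec[1]*vec[1] = 5*5 = 25 → [25, 5, 3, 9]
insert 1 at 3 → [25, 5, 3, 1, 9]
append vec[3]+vec[0] = 1+25 = 26 → [25, 5, 3, 1, 9, 26]
vec[-1] = vec[0]-vec[-1] = 25-26 = -1 → [25, 5, 3, 1, 9, -1]
pop(3) removes 1 → [25, 5, 3, 9, -1]
append vec[-1]+vec[0] = (-1)+25 = 24 → [25, 5, 3, 9, -1, 24]
sum = 65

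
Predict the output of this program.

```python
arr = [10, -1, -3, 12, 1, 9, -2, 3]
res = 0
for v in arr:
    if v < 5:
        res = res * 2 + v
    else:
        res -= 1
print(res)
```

-81

v=10: not <5, res = 0-1 = -1
v=-1: <5, res = (-1)*2+(-1) = -3
v=-3: <5, res = (-3)*2+(-3) = -9
v=12: not <5, res = (-9)-1 = -10
v=1: <5, res = (-10)*2+1 = -19
v=9: not <5, res = (-19)-1 = -20
v=-2: <5, res = (-20)*2+(-2) = -42
v=3: <5, res = (-42)*2+3 = -81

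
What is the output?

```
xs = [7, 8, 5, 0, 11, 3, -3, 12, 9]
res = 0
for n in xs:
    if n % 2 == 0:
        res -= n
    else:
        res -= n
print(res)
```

n=7: not even, res = 0-7 = -7
n=8: even, res = (-7)-8 = -15
n=5: not even, res = (-15)-5 = -20
n=0: even, res = (-20)-0 = -20
n=11: not even, res = (-20)-11 = -31
n=3: not even, res = (-31)-3 = -34
n=-3: not even, res = (-34)-(-3) = -31
n=12: even, res = (-31)-12 = -43
n=9: not even, res = (-43)-9 = -52

-52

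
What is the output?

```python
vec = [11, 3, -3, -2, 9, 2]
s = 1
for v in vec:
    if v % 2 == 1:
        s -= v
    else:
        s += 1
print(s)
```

v=11: odd, s = 1-11 = -10
v=3: odd, s = (-10)-3 = -13
v=-3: odd, s = (-13)-(-3) = -10
v=-2: not odd, s = (-10)+1 = -9
v=9: odd, s = (-9)-9 = -18
v=2: not odd, s = (-18)+1 = -17

-17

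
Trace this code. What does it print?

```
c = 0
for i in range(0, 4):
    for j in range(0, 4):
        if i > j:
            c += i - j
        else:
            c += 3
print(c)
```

i=0,j=0: not 0>0, c = 0+3 = 3
i=0,j=1: not 0>1, c = 3+3 = 6
i=0,j=2: not 0>2, c = 6+3 = 9
i=0,j=3: not 0>3, c = 9+3 = 12
i=1,j=0: 1>0, c = 12+1 = 13
i=1,j=1: not 1>1, c = 13+3 = 16
i=1,j=2: not 1>2, c = 16+3 = 19
i=1,j=3: not 1>3, c = 19+3 = 22
i=2,j=0: 2>0, c = 22+2 = 24
i=2,j=1: 2>1, c = 24+1 = 25
i=2,j=2: not 2>2, c = 25+3 = 28
i=2,j=3: not 2>3, c = 28+3 = 31
i=3,j=0: 3>0, c = 31+3 = 34
i=3,j=1: 3>1, c = 34+2 = 36
i=3,j=2: 3>2, c = 36+1 = 37
i=3,j=3: not 3>3, c = 37+3 = 40

40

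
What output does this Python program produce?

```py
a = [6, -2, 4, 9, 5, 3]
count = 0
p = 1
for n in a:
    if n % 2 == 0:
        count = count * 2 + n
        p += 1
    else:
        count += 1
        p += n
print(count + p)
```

n=6: even, count = 0*2+6 = 6; p=2
n=-2: even, count = 6*2+(-2) = 10; p=3
n=4: even, count = 10*2+4 = 24; p=4
n=9: not even, count = 24+1 = 25; p=13
n=5: not even, count = 25+1 = 26; p=18
n=3: not even, count = 26+1 = 27; p=21
count+p = 27+21 = 48

48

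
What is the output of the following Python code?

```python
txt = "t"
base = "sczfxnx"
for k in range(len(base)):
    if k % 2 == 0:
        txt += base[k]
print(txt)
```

k=0: add 's' → 'ts'
k=1: skip
k=2: add 'z' → 'tsz'
k=3: skip
k=4: add 'x' → 'tszx'
k=5: skip
k=6: add 'x' → 'tszxx'

tszxx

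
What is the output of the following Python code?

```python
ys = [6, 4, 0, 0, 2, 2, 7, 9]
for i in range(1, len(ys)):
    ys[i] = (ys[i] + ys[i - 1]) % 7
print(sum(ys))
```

i=1: ys[1] = (4+6)%7 = 3 → [6, 3, 0, 0, 2, 2, 7, 9]
i=2: ys[2] = (0+3)%7 = 3 → [6, 3, 3, 0, 2, 2, 7, 9]
i=3: ys[3] = (0+3)%7 = 3 → [6, 3, 3, 3, 2, 2, 7, 9]
i=4: ys[4] = (2+3)%7 = 5 → [6, 3, 3, 3, 5, 2, 7, 9]
i=5: ys[5] = (2+5)%7 = 0 → [6, 3, 3, 3, 5, 0, 7, 9]
i=6: ys[6] = (7+0)%7 = 0 → [6, 3, 3, 3, 5, 0, 0, 9]
i=7: ys[7] = (9+0)%7 = 2 → [6, 3, 3, 3, 5, 0, 0, 2]
sum = 22

22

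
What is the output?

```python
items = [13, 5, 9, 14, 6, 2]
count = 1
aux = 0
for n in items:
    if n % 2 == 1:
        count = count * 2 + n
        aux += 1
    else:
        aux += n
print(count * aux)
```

1975

n=13: odd, count = 1*2+13 = 15; aux=1
n=5: odd, count = 15*2+5 = 35; aux=2
n=9: odd, count = 35*2+9 = 79; aux=3
n=14: not odd; aux=17
n=6: not odd; aux=23
n=2: not odd; aux=25
count*aux = 79*25 = 1975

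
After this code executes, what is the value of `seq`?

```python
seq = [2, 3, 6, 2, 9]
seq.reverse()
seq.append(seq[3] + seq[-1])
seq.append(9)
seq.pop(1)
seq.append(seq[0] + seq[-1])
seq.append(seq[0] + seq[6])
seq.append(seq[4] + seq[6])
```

[9, 6, 3, 2, 5, 9, 18, 27, 23]

reverse → [9, 2, 6, 3, 2]
append seq[3]+seq[-1] = 3+2 = 5 → [9, 2, 6, 3, 2, 5]
append 9 → [9, 2, 6, 3, 2, 5, 9]
pop(1) removes 2 → [9, 6, 3, 2, 5, 9]
append seq[0]+seq[-1] = 9+9 = 18 → [9, 6, 3, 2, 5, 9, 18]
append seq[0]+seq[6] = 9+18 = 27 → [9, 6, 3, 2, 5, 9, 18, 27]
append seq[4]+seq[6] = 5+18 = 23 → [9, 6, 3, 2, 5, 9, 18, 27, 23]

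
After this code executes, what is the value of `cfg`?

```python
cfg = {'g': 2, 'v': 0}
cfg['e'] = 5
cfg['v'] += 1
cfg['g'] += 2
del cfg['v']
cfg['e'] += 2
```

{'g': 4, 'e': 7}

cfg['e'] = 5 → {'g': 2, 'v': 0, 'e': 5}
cfg['v'] = 0+1 = 1 → {'g': 2, 'v': 1, 'e': 5}
cfg['g'] = 2+2 = 4 → {'g': 4, 'v': 1, 'e': 5}
del 'v' → {'g': 4, 'e': 5}
cfg['e'] = 5+2 = 7 → {'g': 4, 'e': 7}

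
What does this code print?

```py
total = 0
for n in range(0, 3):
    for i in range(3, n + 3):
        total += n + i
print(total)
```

n=1,i=3: total = 0+4 = 4
n=2,i=3: total = 4+5 = 9
n=2,i=4: total = 9+6 = 15

15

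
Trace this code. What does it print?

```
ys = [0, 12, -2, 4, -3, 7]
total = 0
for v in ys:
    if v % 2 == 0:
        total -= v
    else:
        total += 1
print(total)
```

-12

v=0: even, total = 0-0 = 0
v=12: even, total = 0-12 = -12
v=-2: even, total = (-12)-(-2) = -10
v=4: even, total = (-10)-4 = -14
v=-3: not even, total = (-14)+1 = -13
v=7: not even, total = (-13)+1 = -12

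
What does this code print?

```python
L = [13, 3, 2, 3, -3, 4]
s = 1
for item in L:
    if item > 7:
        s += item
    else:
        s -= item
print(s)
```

item=13: >7, s = 1+13 = 14
item=3: not >7, s = 14-3 = 11
item=2: not >7, s = 11-2 = 9
item=3: not >7, s = 9-3 = 6
item=-3: not >7, s = 6-(-3) = 9
item=4: not >7, s = 9-4 = 5

5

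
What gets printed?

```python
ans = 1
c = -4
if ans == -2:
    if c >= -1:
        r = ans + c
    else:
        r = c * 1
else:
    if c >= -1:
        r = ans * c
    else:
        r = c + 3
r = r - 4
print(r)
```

ans=1, c=-4
ans == -2 is False; c >= -1 is False
→ r = c + 3 = -1
r = (-1)-4 = -5

-5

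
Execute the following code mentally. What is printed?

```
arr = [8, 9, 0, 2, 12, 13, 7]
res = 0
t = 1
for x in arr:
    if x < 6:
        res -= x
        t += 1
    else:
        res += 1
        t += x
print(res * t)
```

x=8: not <6, res = 0+1 = 1; t=9
x=9: not <6, res = 1+1 = 2; t=18
x=0: <6, res = 2-0 = 2; t=19
x=2: <6, res = 2-2 = 0; t=20
x=12: not <6, res = 0+1 = 1; t=32
x=13: not <6, res = 1+1 = 2; t=45
x=7: not <6, res = 2+1 = 3; t=52
res*t = 3*52 = 156

156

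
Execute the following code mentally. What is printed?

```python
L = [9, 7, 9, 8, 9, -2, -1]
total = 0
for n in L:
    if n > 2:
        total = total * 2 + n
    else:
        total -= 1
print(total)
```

259

n=9: >2, total = 0*2+9 = 9
n=7: >2, total = 9*2+7 = 25
n=9: >2, total = 25*2+9 = 59
n=8: >2, total = 59*2+8 = 126
n=9: >2, total = 126*2+9 = 261
n=-2: not >2, total = 261-1 = 260
n=-1: not >2, total = 260-1 = 259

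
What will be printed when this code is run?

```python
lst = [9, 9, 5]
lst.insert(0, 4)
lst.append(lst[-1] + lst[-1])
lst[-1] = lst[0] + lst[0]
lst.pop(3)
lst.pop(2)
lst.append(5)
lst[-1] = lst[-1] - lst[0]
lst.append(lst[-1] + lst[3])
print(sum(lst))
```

insert 4 at 0 → [4, 9, 9, 5]
append lst[-1]+lst[-1] = 5+5 = 10 → [4, 9, 9, 5, 10]
lst[-1] = lst[0]+lst[0] = 4+4 = 8 → [4, 9, 9, 5, 8]
pop(3) removes 5 → [4, 9, 9, 8]
pop(2) removes 9 → [4, 9, 8]
append 5 → [4, 9, 8, 5]
lst[-1] = lst[-1]-lst[0] = 5-4 = 1 → [4, 9, 8, 1]
append lst[-1]+lst[3] = 1+1 = 2 → [4, 9, 8, 1, 2]
sum = 24

24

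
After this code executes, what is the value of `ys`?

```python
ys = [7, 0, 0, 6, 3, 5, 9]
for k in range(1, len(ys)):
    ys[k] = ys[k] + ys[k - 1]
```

[7, 7, 7, 13, 16, 21, 30]

k=1: ys[1] = 0+7 = 7 → [7, 7, 0, 6, 3, 5, 9]
k=2: ys[2] = 0+7 = 7 → [7, 7, 7, 6, 3, 5, 9]
k=3: ys[3] = 6+7 = 13 → [7, 7, 7, 13, 3, 5, 9]
k=4: ys[4] = 3+13 = 16 → [7, 7, 7, 13, 16, 5, 9]
k=5: ys[5] = 5+16 = 21 → [7, 7, 7, 13, 16, 21, 9]
k=6: ys[6] = 9+21 = 30 → [7, 7, 7, 13, 16, 21, 30]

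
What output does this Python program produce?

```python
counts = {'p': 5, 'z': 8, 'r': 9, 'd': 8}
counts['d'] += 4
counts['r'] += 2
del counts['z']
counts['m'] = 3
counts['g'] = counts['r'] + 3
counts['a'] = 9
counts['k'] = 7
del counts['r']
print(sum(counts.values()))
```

counts['d'] = 8+4 = 12 → {'p': 5, 'z': 8, 'r': 9, 'd': 12}
counts['r'] = 9+2 = 11 → {'p': 5, 'z': 8, 'r': 11, 'd': 12}
del 'z' → {'p': 5, 'r': 11, 'd': 12}
counts['m'] = 3 → {'p': 5, 'r': 11, 'd': 12, 'm': 3}
counts['g'] = counts['r']+3 = 14 → {'p': 5, 'r': 11, 'd': 12, 'm': 3, 'g': 14}
counts['a'] = 9 → {'p': 5, 'r': 11, 'd': 12, 'm': 3, 'g': 14, 'a': 9}
counts['k'] = 7 → {'p': 5, 'r': 11, 'd': 12, 'm': 3, 'g': 14, 'a': 9, 'k': 7}
del 'r' → {'p': 5, 'd': 12, 'm': 3, 'g': 14, 'a': 9, 'k': 7}
sum of values = 50

50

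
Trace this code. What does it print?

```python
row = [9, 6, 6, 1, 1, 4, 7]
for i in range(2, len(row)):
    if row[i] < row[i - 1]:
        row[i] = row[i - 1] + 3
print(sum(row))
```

i=2: 6>=6, unchanged → [9, 6, 6, 1, 1, 4, 7]
i=3: 1<6, row[3] = 6+3 = 9 → [9, 6, 6, 9, 1, 4, 7]
i=4: 1<9, row[4] = 9+3 = 12 → [9, 6, 6, 9, 12, 4, 7]
i=5: 4<12, row[5] = 12+3 = 15 → [9, 6, 6, 9, 12, 15, 7]
i=6: 7<15, row[6] = 15+3 = 18 → [9, 6, 6, 9, 12, 15, 18]
sum = 75

75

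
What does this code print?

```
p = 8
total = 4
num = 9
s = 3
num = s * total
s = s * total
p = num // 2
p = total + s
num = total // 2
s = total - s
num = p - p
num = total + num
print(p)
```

num = 3*4 = 12
s = 3*4 = 12
p = 12//2 = 6
p = 4+12 = 16
num = 4//2 = 2
s = 4-12 = -8
num = 16-16 = 0
num = 4+0 = 4

16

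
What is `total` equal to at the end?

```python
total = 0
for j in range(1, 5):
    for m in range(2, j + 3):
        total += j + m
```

j=1,m=2: total = 0+3 = 3
j=1,m=3: total = 3+4 = 7
j=2,m=2: total = 7+4 = 11
j=2,m=3: total = 11+5 = 16
j=2,m=4: total = 16+6 = 22
j=3,m=2: total = 22+5 = 27
j=3,m=3: total = 27+6 = 33
j=3,m=4: total = 33+7 = 40
j=3,m=5: total = 40+8 = 48
j=4,m=2: total = 48+6 = 54
j=4,m=3: total = 54+7 = 61
j=4,m=4: total = 61+8 = 69
j=4,m=5: total = 69+9 = 78
j=4,m=6: total = 78+10 = 88

88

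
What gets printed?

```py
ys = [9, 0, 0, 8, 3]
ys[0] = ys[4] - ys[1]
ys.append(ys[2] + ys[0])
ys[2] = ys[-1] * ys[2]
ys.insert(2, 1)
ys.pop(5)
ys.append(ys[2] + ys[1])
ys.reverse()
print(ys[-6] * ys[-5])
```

ys[0] = ys[4]-ys[1] = 3-0 = 3 → [3, 0, 0, 8, 3]
append ys[2]+ys[0] = 0+3 = 3 → [3, 0, 0, 8, 3, 3]
ys[2] = ys[-1]*ys[2] = 3*0 = 0 → [3, 0, 0, 8, 3, 3]
insert 1 at 2 → [3, 0, 1, 0, 8, 3, 3]
pop(5) removes 3 → [3, 0, 1, 0, 8, 3]
append ys[2]+ys[1] = 1+0 = 1 → [3, 0, 1, 0, 8, 3, 1]
reverse → [1, 3, 8, 0, 1, 0, 3]
ys[-6]*ys[-5] = 3*8 = 24

24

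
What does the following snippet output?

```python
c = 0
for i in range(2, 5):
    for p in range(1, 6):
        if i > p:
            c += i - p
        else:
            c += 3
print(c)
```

i=2,p=1: 2>1, c = 0+1 = 1
i=2,p=2: not 2>2, c = 1+3 = 4
i=2,p=3: not 2>3, c = 4+3 = 7
i=2,p=4: not 2>4, c = 7+3 = 10
i=2,p=5: not 2>5, c = 10+3 = 13
i=3,p=1: 3>1, c = 13+2 = 15
i=3,p=2: 3>2, c = 15+1 = 16
i=3,p=3: not 3>3, c = 16+3 = 19
i=3,p=4: not 3>4, c = 19+3 = 22
i=3,p=5: not 3>5, c = 22+3 = 25
i=4,p=1: 4>1, c = 25+3 = 28
i=4,p=2: 4>2, c = 28+2 = 30
i=4,p=3: 4>3, c = 30+1 = 31
i=4,p=4: not 4>4, c = 31+3 = 34
i=4,p=5: not 4>5, c = 34+3 = 37

37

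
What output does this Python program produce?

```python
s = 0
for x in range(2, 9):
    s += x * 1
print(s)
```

x=2: s = 0+2*1 = 2
x=3: s = 2+3*1 = 5
x=4: s = 5+4*1 = 9
x=5: s = 9+5*1 = 14
x=6: s = 14+6*1 = 20
x=7: s = 20+7*1 = 27
x=8: s = 27+8*1 = 35

35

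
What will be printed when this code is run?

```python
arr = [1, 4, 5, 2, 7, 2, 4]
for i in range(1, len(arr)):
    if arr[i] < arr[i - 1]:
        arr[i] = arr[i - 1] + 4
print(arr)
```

[1, 4, 5, 9, 13, 17, 21]

i=1: 4>=1, unchanged → [1, 4, 5, 2, 7, 2, 4]
i=2: 5>=4, unchanged → [1, 4, 5, 2, 7, 2, 4]
i=3: 2<5, arr[3] = 5+4 = 9 → [1, 4, 5, 9, 7, 2, 4]
i=4: 7<9, arr[4] = 9+4 = 13 → [1, 4, 5, 9, 13, 2, 4]
i=5: 2<13, arr[5] = 13+4 = 17 → [1, 4, 5, 9, 13, 17, 4]
i=6: 4<17, arr[6] = 17+4 = 21 → [1, 4, 5, 9, 13, 17, 21]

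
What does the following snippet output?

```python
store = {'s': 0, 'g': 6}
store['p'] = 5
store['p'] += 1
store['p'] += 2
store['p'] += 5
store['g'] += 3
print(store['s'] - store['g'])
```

-9

store['p'] = 5 → {'s': 0, 'g': 6, 'p': 5}
store['p'] = 5+1 = 6 → {'s': 0, 'g': 6, 'p': 6}
store['p'] = 6+2 = 8 → {'s': 0, 'g': 6, 'p': 8}
store['p'] = 8+5 = 13 → {'s': 0, 'g': 6, 'p': 13}
store['g'] = 6+3 = 9 → {'s': 0, 'g': 9, 'p': 13}
store['s']-store['g'] = 0-9 = -9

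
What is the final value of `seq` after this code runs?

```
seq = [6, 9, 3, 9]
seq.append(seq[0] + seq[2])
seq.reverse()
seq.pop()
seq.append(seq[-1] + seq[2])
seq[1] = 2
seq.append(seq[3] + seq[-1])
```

append seq[0]+seq[2] = 6+3 = 9 → [6, 9, 3, 9, 9]
reverse → [9, 9, 3, 9, 6]
pop() removes 6 → [9, 9, 3, 9]
append seq[-1]+seq[2] = 9+3 = 12 → [9, 9, 3, 9, 12]
seq[1] = 2 → [9, 2, 3, 9, 12]
append seq[3]+seq[-1] = 9+12 = 21 → [9, 2, 3, 9, 12, 21]

[9, 2, 3, 9, 12, 21]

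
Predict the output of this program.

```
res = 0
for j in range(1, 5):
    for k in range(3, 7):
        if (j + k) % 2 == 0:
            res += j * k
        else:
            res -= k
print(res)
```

56

j=1,k=3: even sum, res = 0+3 = 3
j=1,k=4: odd sum, res = 3-4 = -1
j=1,k=5: even sum, res = (-1)+5 = 4
j=1,k=6: odd sum, res = 4-6 = -2
j=2,k=3: odd sum, res = (-2)-3 = -5
j=2,k=4: even sum, res = (-5)+8 = 3
j=2,k=5: odd sum, res = 3-5 = -2
j=2,k=6: even sum, res = (-2)+12 = 10
j=3,k=3: even sum, res = 10+9 = 19
j=3,k=4: odd sum, res = 19-4 = 15
j=3,k=5: even sum, res = 15+15 = 30
j=3,k=6: odd sum, res = 30-6 = 24
j=4,k=3: odd sum, res = 24-3 = 21
j=4,k=4: even sum, res = 21+16 = 37
j=4,k=5: odd sum, res = 37-5 = 32
j=4,k=6: even sum, res = 32+24 = 56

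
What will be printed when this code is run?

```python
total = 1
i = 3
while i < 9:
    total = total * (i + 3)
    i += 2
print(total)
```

480

i=3: total = 1*6 = 6
i=5: total = 6*8 = 48
i=7: total = 48*10 = 480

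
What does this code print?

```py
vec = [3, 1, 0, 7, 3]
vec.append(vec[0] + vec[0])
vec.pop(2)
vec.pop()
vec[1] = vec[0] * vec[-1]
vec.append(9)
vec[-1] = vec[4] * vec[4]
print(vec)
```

[3, 9, 7, 3, 81]

append vec[0]+vec[0] = 3+3 = 6 → [3, 1, 0, 7, 3, 6]
pop(2) removes 0 → [3, 1, 7, 3, 6]
pop() removes 6 → [3, 1, 7, 3]
vec[1] = vec[0]*vec[-1] = 3*3 = 9 → [3, 9, 7, 3]
append 9 → [3, 9, 7, 3, 9]
vec[-1] = vec[4]*vec[4] = 9*9 = 81 → [3, 9, 7, 3, 81]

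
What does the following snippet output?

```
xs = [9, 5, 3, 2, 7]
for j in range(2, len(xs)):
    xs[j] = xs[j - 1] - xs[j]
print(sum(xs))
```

9

j=2: xs[2] = 5-3 = 2 → [9, 5, 2, 2, 7]
j=3: xs[3] = 2-2 = 0 → [9, 5, 2, 0, 7]
j=4: xs[4] = 0-7 = -7 → [9, 5, 2, 0, -7]
sum = 9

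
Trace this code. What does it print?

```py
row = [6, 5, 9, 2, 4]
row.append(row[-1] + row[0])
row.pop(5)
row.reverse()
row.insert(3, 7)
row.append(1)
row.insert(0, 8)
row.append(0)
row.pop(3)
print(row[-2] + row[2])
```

append row[-1]+row[0] = 4+6 = 10 → [6, 5, 9, 2, 4, 10]
pop(5) removes 10 → [6, 5, 9, 2, 4]
reverse → [4, 2, 9, 5, 6]
insert 7 at 3 → [4, 2, 9, 7, 5, 6]
append 1 → [4, 2, 9, 7, 5, 6, 1]
insert 8 at 0 → [8, 4, 2, 9, 7, 5, 6, 1]
append 0 → [8, 4, 2, 9, 7, 5, 6, 1, 0]
pop(3) removes 9 → [8, 4, 2, 7, 5, 6, 1, 0]
row[-2]+row[2] = 1+2 = 3

3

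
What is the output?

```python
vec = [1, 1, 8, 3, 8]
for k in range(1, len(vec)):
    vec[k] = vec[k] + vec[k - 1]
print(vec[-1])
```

21

k=1: vec[1] = 1+1 = 2 → [1, 2, 8, 3, 8]
k=2: vec[2] = 8+2 = 10 → [1, 2, 10, 3, 8]
k=3: vec[3] = 3+10 = 13 → [1, 2, 10, 13, 8]
k=4: vec[4] = 8+13 = 21 → [1, 2, 10, 13, 21]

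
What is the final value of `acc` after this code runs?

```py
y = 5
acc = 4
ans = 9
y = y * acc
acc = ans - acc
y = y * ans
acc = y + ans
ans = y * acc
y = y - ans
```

189

y = 5*4 = 20
acc = 9-4 = 5
y = 20*9 = 180
acc = 180+9 = 189
ans = 180*189 = 34020
y = 180-34020 = -33840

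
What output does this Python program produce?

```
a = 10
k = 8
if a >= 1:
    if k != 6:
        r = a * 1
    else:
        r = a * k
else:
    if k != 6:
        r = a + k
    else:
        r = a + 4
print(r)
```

a=10, k=8
a >= 1 is True; k != 6 is True
→ r = a * 1 = 10

10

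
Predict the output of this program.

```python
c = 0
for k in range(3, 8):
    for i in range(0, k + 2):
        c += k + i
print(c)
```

k=3,i=0: c = 0+3 = 3
k=3,i=1: c = 3+4 = 7
k=3,i=2: c = 7+5 = 12
k=3,i=3: c = 12+6 = 18
k=3,i=4: c = 18+7 = 25
k=4,i=0: c = 25+4 = 29
k=4,i=1: c = 29+5 = 34
k=4,i=2: c = 34+6 = 40
k=4,i=3: c = 40+7 = 47
k=4,i=4: c = 47+8 = 55
k=4,i=5: c = 55+9 = 64
k=5,i=0: c = 64+5 = 69
k=5,i=1: c = 69+6 = 75
k=5,i=2: c = 75+7 = 82
k=5,i=3: c = 82+8 = 90
k=5,i=4: c = 90+9 = 99
k=5,i=5: c = 99+10 = 109
k=5,i=6: c = 109+11 = 120
k=6,i=0: c = 120+6 = 126
k=6,i=1: c = 126+7 = 133
k=6,i=2: c = 133+8 = 141
k=6,i=3: c = 141+9 = 150
k=6,i=4: c = 150+10 = 160
k=6,i=5: c = 160+11 = 171
k=6,i=6: c = 171+12 = 183
k=6,i=7: c = 183+13 = 196
k=7,i=0: c = 196+7 = 203
k=7,i=1: c = 203+8 = 211
k=7,i=2: c = 211+9 = 220
k=7,i=3: c = 220+10 = 230
k=7,i=4: c = 230+11 = 241
k=7,i=5: c = 241+12 = 253
k=7,i=6: c = 253+13 = 266
k=7,i=7: c = 266+14 = 280
k=7,i=8: c = 280+15 = 295

295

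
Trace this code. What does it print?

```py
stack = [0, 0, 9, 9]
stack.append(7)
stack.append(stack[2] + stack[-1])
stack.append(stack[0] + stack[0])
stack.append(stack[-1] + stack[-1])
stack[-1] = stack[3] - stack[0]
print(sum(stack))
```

append 7 → [0, 0, 9, 9, 7]
append stack[2]+stack[-1] = 9+7 = 16 → [0, 0, 9, 9, 7, 16]
append stack[0]+stack[0] = 0+0 = 0 → [0, 0, 9, 9, 7, 16, 0]
append stack[-1]+stack[-1] = 0+0 = 0 → [0, 0, 9, 9, 7, 16, 0, 0]
stack[-1] = stack[3]-stack[0] = 9-0 = 9 → [0, 0, 9, 9, 7, 16, 0, 9]
sum = 50

50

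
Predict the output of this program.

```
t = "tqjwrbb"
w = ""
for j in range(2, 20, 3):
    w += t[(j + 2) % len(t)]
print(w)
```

j=2: add t[4]='r' → 'r'
j=5: add t[0]='t' → 'rt'
j=8: add t[3]='w' → 'rtw'
j=11: add t[6]='b' → 'rtwb'
j=14: add t[2]='j' → 'rtwbj'
j=17: add t[5]='b' → 'rtwbjb'

rtwbjb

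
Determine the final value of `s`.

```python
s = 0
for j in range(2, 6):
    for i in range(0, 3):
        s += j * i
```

j=2,i=0: s = 0+0 = 0
j=2,i=1: s = 0+2 = 2
j=2,i=2: s = 2+4 = 6
j=3,i=0: s = 6+0 = 6
j=3,i=1: s = 6+3 = 9
j=3,i=2: s = 9+6 = 15
j=4,i=0: s = 15+0 = 15
j=4,i=1: s = 15+4 = 19
j=4,i=2: s = 19+8 = 27
j=5,i=0: s = 27+0 = 27
j=5,i=1: s = 27+5 = 32
j=5,i=2: s = 32+10 = 42

42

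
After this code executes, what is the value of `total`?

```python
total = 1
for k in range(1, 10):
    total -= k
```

-44

k=1: total = 1-1 = 0
k=2: total = 0-2 = -2
k=3: total = (-2)-3 = -5
k=4: total = (-5)-4 = -9
k=5: total = (-9)-5 = -14
k=6: total = (-14)-6 = -20
k=7: total = (-20)-7 = -27
k=8: total = (-27)-8 = -35
k=9: total = (-35)-9 = -44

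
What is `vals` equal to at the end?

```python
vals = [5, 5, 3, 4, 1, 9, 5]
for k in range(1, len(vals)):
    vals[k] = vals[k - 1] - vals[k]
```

k=1: vals[1] = 5-5 = 0 → [5, 0, 3, 4, 1, 9, 5]
k=2: vals[2] = 0-3 = -3 → [5, 0, -3, 4, 1, 9, 5]
k=3: vals[3] = (-3)-4 = -7 → [5, 0, -3, -7, 1, 9, 5]
k=4: vals[4] = (-7)-1 = -8 → [5, 0, -3, -7, -8, 9, 5]
k=5: vals[5] = (-8)-9 = -17 → [5, 0, -3, -7, -8, -17, 5]
k=6: vals[6] = (-17)-5 = -22 → [5, 0, -3, -7, -8, -17, -22]

[5, 0, -3, -7, -8, -17, -22]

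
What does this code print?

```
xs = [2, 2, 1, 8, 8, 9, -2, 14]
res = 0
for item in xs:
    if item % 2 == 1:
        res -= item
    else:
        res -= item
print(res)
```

-42

item=2: not odd, res = 0-2 = -2
item=2: not odd, res = (-2)-2 = -4
item=1: odd, res = (-4)-1 = -5
item=8: not odd, res = (-5)-8 = -13
item=8: not odd, res = (-13)-8 = -21
item=9: odd, res = (-21)-9 = -30
item=-2: not odd, res = (-30)-(-2) = -28
item=14: not odd, res = (-28)-14 = -42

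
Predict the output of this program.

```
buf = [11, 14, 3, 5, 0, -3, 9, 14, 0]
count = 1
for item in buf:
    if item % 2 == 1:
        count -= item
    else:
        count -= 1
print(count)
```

-28

item=11: odd, count = 1-11 = -10
item=14: not odd, count = (-10)-1 = -11
item=3: odd, count = (-11)-3 = -14
item=5: odd, count = (-14)-5 = -19
item=0: not odd, count = (-19)-1 = -20
item=-3: odd, count = (-20)-(-3) = -17
item=9: odd, count = (-17)-9 = -26
item=14: not odd, count = (-26)-1 = -27
item=0: not odd, count = (-27)-1 = -28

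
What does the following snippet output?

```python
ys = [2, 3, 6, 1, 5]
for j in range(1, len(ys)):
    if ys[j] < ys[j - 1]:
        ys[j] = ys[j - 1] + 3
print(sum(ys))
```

j=1: 3>=2, unchanged → [2, 3, 6, 1, 5]
j=2: 6>=3, unchanged → [2, 3, 6, 1, 5]
j=3: 1<6, ys[3] = 6+3 = 9 → [2, 3, 6, 9, 5]
j=4: 5<9, ys[4] = 9+3 = 12 → [2, 3, 6, 9, 12]
sum = 32

32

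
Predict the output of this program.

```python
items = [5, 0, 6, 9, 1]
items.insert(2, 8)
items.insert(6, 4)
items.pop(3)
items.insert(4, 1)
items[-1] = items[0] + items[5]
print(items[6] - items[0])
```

1

insert 8 at 2 → [5, 0, 8, 6, 9, 1]
insert 4 at 6 → [5, 0, 8, 6, 9, 1, 4]
pop(3) removes 6 → [5, 0, 8, 9, 1, 4]
insert 1 at 4 → [5, 0, 8, 9, 1, 1, 4]
items[-1] = items[0]+items[5] = 5+1 = 6 → [5, 0, 8, 9, 1, 1, 6]
items[6]-items[0] = 6-5 = 1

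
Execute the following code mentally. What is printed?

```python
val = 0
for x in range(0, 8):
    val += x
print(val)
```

28

x=0: val = 0+0 = 0
x=1: val = 0+1 = 1
x=2: val = 1+2 = 3
x=3: val = 3+3 = 6
x=4: val = 6+4 = 10
x=5: val = 10+5 = 15
x=6: val = 15+6 = 21
x=7: val = 21+7 = 28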